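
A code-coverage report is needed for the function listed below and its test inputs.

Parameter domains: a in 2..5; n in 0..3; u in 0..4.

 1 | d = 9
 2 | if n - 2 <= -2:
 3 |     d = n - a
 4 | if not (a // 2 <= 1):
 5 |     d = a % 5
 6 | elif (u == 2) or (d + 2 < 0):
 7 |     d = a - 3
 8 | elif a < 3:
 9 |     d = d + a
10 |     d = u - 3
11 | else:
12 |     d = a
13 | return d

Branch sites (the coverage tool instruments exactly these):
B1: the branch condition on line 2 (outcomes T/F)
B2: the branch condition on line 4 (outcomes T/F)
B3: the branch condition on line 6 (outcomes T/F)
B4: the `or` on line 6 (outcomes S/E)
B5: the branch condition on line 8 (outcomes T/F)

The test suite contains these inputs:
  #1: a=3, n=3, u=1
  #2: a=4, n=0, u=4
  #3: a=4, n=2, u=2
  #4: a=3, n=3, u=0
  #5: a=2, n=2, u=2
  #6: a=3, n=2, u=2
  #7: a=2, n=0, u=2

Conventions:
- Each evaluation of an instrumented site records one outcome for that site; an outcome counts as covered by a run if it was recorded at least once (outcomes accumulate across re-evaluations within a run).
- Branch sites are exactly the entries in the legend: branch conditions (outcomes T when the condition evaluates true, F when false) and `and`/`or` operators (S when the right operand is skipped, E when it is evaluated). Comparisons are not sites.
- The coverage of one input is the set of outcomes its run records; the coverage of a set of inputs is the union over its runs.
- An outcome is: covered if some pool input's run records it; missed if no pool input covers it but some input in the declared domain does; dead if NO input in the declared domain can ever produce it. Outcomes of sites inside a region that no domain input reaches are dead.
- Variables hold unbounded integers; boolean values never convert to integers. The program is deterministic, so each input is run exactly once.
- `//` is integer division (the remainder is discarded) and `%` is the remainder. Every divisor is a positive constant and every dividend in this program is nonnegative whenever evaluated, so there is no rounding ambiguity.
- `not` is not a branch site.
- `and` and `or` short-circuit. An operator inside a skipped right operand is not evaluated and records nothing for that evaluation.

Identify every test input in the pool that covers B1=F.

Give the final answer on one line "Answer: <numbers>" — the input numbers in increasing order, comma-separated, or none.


input #1 (a=3, n=3, u=1): produces B1=F
input #2 (a=4, n=0, u=4): does not produce B1=F
input #3 (a=4, n=2, u=2): produces B1=F
input #4 (a=3, n=3, u=0): produces B1=F
input #5 (a=2, n=2, u=2): produces B1=F
input #6 (a=3, n=2, u=2): produces B1=F
input #7 (a=2, n=0, u=2): does not produce B1=F
Answer: 1, 3, 4, 5, 6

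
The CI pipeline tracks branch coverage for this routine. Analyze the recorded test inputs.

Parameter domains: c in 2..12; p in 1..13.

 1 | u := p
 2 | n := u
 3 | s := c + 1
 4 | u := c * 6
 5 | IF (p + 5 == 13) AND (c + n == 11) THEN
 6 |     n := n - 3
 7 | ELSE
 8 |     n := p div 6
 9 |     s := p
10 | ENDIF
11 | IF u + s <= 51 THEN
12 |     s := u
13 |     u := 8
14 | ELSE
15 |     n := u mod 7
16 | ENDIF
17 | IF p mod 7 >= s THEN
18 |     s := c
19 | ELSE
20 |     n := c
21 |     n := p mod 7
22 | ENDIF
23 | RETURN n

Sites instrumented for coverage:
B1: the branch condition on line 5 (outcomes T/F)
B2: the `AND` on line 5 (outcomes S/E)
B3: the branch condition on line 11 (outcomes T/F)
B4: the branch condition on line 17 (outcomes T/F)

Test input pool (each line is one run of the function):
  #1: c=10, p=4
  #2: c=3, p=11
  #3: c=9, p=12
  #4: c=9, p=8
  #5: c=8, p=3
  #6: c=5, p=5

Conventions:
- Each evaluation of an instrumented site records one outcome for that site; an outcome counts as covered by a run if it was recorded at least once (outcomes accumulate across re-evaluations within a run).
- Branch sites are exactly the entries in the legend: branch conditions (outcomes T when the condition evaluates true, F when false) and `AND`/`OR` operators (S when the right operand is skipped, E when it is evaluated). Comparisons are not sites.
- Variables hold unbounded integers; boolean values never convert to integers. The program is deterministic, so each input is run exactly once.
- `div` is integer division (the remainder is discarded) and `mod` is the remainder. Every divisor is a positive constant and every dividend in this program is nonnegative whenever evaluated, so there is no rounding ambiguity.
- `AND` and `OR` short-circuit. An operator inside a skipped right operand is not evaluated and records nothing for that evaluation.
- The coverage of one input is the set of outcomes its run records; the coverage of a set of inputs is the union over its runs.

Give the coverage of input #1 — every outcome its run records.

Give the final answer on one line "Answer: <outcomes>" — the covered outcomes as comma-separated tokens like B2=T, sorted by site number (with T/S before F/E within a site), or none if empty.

Simulating input #1 (c=10, p=4) step by step:
  B2->S, B1->F, B3->F, B4->T
collecting distinct outcomes: B1=F, B2=S, B3=F, B4=T

Answer: B1=F, B2=S, B3=F, B4=T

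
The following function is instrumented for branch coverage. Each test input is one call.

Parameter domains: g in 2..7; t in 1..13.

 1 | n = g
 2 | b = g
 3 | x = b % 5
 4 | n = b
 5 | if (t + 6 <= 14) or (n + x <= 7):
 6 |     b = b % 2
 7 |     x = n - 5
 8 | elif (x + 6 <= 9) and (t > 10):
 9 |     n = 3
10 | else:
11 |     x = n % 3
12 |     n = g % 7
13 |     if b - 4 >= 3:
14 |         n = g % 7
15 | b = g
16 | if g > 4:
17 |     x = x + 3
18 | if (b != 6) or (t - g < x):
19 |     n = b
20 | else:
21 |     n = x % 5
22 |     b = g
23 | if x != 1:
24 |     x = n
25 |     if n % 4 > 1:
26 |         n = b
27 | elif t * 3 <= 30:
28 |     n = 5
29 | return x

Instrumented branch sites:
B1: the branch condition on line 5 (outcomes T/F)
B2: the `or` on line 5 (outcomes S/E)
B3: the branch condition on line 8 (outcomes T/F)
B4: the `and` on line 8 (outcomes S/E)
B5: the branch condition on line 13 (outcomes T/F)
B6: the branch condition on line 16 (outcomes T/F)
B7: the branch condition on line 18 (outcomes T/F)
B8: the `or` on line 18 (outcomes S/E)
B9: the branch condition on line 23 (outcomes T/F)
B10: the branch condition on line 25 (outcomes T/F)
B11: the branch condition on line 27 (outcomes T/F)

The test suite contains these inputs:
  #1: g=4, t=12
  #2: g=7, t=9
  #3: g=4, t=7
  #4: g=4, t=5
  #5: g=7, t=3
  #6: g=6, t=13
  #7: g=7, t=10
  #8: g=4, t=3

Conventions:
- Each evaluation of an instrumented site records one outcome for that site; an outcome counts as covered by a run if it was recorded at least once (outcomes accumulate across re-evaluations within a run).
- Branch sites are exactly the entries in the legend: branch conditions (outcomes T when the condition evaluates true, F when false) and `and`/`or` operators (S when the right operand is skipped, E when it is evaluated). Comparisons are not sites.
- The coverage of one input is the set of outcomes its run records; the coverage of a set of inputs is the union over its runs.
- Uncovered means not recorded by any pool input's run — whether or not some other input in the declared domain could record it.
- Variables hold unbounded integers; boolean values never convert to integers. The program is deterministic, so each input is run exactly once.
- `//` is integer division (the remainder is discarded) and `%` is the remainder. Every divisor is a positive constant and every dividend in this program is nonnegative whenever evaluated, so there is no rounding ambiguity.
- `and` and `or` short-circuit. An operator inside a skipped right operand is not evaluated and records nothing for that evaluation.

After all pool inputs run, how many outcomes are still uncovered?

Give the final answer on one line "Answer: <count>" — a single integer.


input #1, g=4, t=12: outcomes B1=F, B2=E, B3=F, B4=S, B5=F, B6=F, B7=T, B8=S, B9=F, B11=F
input #2, g=7, t=9: outcomes B1=F, B2=E, B3=F, B4=E, B5=T, B6=T, B7=T, B8=S, B9=T, B10=T
input #3, g=4, t=7: outcomes B1=T, B2=S, B6=F, B7=T, B8=S, B9=T, B10=F
input #4, g=4, t=5: outcomes B1=T, B2=S, B6=F, B7=T, B8=S, B9=T, B10=F
input #5, g=7, t=3: outcomes B1=T, B2=S, B6=T, B7=T, B8=S, B9=T, B10=T
input #6, g=6, t=13: outcomes B1=T, B2=E, B6=T, B7=F, B8=E, B9=T, B10=F
input #7, g=7, t=10: outcomes B1=F, B2=E, B3=F, B4=E, B5=T, B6=T, B7=T, B8=S, B9=T, B10=T
input #8, g=4, t=3: outcomes B1=T, B2=S, B6=F, B7=T, B8=S, B9=T, B10=F
union over the pool: B1=T, B1=F, B2=S, B2=E, B3=F, B4=S, B4=E, B5=T, B5=F, B6=T, B6=F, B7=T, B7=F, B8=S, B8=E, B9=T, B9=F, B10=T, B10=F, B11=F
uncovered (2 of 22): B3=T, B11=T
Answer: 2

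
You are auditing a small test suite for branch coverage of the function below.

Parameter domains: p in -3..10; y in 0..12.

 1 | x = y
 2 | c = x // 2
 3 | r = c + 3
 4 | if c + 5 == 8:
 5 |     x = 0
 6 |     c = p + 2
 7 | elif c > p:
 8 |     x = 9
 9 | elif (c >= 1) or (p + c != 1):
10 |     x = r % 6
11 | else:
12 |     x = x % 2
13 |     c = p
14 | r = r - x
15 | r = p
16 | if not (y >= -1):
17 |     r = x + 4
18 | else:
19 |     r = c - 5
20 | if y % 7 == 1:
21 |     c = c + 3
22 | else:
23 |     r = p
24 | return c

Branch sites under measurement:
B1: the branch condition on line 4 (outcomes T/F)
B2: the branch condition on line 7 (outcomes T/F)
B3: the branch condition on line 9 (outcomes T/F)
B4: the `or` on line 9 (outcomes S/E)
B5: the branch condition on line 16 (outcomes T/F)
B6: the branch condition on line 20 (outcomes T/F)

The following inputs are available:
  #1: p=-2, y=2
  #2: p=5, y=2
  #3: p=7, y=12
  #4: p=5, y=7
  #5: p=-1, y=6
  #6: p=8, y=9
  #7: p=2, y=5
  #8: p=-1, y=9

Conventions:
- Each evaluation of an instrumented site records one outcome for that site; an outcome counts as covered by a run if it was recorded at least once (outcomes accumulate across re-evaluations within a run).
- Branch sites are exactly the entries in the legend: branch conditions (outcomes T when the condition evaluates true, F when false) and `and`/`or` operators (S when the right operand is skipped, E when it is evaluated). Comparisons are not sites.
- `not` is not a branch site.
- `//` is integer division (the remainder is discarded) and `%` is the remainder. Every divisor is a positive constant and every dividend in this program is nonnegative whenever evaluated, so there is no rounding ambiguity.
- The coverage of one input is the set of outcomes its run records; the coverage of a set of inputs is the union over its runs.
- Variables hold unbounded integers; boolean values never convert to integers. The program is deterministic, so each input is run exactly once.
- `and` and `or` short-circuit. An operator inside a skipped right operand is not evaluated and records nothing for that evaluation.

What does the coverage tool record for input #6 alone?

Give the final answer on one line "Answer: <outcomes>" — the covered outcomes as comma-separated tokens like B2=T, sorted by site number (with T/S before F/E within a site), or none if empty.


Simulating input #6 (p=8, y=9) step by step:
  B1->F, B2->F, B4->S, B3->T, B5->F, B6->F
as a set, this run covers: B1=F, B2=F, B3=T, B4=S, B5=F, B6=F
Answer: B1=F, B2=F, B3=T, B4=S, B5=F, B6=F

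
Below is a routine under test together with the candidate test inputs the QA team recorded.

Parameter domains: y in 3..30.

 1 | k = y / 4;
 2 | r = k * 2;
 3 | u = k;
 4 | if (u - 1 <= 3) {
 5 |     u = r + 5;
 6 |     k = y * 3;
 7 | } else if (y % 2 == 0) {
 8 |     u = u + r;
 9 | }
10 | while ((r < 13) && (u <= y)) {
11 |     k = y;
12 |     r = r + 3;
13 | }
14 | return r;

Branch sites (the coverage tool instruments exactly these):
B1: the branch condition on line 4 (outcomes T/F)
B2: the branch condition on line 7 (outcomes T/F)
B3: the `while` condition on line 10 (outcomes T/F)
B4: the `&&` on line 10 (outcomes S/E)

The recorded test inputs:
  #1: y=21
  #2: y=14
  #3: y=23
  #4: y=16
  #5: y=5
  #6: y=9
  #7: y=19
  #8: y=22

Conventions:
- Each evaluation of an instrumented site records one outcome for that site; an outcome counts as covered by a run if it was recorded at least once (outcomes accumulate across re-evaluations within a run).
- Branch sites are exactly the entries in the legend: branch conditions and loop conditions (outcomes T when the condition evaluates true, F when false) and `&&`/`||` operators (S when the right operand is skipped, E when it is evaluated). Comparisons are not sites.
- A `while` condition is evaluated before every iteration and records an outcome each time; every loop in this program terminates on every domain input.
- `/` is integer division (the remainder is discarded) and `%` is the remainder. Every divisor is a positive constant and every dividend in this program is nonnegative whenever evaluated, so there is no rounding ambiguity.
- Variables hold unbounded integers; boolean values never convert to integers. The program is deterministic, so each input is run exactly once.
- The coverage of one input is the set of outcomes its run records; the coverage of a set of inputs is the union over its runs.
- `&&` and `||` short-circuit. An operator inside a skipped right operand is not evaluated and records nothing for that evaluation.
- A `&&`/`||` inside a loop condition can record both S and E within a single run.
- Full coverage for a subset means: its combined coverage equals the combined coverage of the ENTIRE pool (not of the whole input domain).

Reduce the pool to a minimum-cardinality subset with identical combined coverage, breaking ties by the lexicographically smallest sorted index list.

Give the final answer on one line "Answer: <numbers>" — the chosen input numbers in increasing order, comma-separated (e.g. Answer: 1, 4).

run #1 (y=21) runs B1->F, B2->F, B4->E, B3->T, B4->S, B3->F; records B1=F, B2=F, B3=T, B3=F, B4=S, B4=E
run #2 (y=14) runs B1->T, B4->E, B3->T, B4->E, B3->T, B4->E, B3->T, B4->S, B3->F; records B1=T, B3=T, B3=F, B4=S, B4=E
run #3 (y=23) runs B1->F, B2->F, B4->E, B3->T, B4->S, B3->F; records B1=F, B2=F, B3=T, B3=F, B4=S, B4=E
run #4 (y=16) runs B1->T, B4->E, B3->T, B4->E, B3->T, B4->S, B3->F; records B1=T, B3=T, B3=F, B4=S, B4=E
run #5 (y=5) runs B1->T, B4->E, B3->F; records B1=T, B3=F, B4=E
run #6 (y=9) runs B1->T, B4->E, B3->T, B4->E, B3->T, B4->E, B3->T, B4->S, B3->F; records B1=T, B3=T, B3=F, B4=S, B4=E
run #7 (y=19) runs B1->T, B4->E, B3->T, B4->E, B3->T, B4->S, B3->F; records B1=T, B3=T, B3=F, B4=S, B4=E
run #8 (y=22) runs B1->F, B2->T, B4->E, B3->T, B4->S, B3->F; records B1=F, B2=T, B3=T, B3=F, B4=S, B4=E
the full pool covers 8 outcomes: B1=T, B1=F, B2=T, B2=F, B3=T, B3=F, B4=S, B4=E
size 1 is not enough: best union over all size-1 subsets is 6/8
size 2 is not enough: best union over all size-2 subsets is 7/8
size 3: inputs {1, 2, 8} cover all 8 outcomes, and no lexicographically smaller subset of this size does

Answer: 1, 2, 8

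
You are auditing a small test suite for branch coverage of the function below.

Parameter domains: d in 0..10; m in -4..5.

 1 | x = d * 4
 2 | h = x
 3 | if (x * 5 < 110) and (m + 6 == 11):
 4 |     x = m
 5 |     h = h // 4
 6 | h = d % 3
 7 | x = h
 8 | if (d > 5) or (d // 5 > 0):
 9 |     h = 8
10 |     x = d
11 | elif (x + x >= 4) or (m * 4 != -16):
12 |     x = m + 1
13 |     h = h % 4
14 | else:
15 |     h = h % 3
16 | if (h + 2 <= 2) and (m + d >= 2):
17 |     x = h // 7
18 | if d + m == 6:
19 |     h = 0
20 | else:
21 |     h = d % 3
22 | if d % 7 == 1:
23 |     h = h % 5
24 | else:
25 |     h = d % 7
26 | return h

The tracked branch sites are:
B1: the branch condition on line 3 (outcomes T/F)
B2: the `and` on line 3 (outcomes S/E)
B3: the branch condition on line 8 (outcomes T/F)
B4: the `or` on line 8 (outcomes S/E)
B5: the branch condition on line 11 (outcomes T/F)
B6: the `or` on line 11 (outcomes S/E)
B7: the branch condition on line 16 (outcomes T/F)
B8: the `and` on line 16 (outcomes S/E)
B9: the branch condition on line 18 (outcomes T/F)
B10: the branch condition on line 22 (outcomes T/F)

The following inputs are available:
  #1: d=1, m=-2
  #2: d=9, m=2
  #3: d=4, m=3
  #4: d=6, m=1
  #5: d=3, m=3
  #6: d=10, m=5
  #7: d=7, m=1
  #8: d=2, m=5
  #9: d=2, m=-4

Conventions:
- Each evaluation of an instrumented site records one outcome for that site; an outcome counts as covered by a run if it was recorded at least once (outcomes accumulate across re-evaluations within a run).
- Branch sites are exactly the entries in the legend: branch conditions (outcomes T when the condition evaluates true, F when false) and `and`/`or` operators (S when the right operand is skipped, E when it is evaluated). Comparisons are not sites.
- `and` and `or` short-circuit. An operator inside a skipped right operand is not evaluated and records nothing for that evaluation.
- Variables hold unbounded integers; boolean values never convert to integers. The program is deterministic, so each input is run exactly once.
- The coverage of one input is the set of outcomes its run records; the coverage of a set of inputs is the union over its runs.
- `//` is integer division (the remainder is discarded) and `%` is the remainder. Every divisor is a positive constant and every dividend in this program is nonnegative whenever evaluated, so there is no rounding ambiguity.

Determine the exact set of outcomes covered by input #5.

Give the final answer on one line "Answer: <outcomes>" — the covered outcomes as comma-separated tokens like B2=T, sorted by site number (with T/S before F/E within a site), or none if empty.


Running input #5 (d=3, m=3), event by event:
  B2->E, B1->F, B4->E, B3->F, B6->E, B5->T, B8->E, B7->T, B9->T, B10->F
distinct outcomes covered: B1=F, B2=E, B3=F, B4=E, B5=T, B6=E, B7=T, B8=E, B9=T, B10=F
Answer: B1=F, B2=E, B3=F, B4=E, B5=T, B6=E, B7=T, B8=E, B9=T, B10=F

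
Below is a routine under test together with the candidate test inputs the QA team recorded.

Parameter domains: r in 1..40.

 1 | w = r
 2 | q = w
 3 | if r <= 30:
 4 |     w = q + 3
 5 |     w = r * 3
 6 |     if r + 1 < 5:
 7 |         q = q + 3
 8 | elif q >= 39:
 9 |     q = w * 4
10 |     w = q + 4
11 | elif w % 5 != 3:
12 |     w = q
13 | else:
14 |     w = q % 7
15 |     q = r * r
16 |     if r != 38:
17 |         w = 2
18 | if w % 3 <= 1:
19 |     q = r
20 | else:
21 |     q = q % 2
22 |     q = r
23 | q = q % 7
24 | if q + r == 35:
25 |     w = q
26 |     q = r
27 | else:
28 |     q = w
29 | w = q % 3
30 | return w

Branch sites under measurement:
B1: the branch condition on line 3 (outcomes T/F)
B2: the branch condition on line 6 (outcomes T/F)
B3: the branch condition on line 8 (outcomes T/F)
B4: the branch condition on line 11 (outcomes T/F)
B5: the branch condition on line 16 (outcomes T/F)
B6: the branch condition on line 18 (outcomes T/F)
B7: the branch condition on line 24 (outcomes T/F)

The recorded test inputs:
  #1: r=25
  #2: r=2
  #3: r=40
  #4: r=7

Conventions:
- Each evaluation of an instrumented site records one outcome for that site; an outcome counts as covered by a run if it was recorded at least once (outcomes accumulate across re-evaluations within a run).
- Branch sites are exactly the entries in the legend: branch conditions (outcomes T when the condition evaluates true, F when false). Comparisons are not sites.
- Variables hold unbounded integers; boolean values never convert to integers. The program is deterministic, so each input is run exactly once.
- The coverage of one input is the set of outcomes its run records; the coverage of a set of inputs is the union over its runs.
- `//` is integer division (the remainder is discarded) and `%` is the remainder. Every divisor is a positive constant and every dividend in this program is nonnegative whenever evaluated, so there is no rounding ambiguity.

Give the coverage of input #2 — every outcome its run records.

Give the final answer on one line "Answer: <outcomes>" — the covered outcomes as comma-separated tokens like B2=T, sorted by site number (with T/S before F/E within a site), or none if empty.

Running input #2 (r=2), event by event:
  B1->T, B2->T, B6->T, B7->F
distinct outcomes covered: B1=T, B2=T, B6=T, B7=F

Answer: B1=T, B2=T, B6=T, B7=F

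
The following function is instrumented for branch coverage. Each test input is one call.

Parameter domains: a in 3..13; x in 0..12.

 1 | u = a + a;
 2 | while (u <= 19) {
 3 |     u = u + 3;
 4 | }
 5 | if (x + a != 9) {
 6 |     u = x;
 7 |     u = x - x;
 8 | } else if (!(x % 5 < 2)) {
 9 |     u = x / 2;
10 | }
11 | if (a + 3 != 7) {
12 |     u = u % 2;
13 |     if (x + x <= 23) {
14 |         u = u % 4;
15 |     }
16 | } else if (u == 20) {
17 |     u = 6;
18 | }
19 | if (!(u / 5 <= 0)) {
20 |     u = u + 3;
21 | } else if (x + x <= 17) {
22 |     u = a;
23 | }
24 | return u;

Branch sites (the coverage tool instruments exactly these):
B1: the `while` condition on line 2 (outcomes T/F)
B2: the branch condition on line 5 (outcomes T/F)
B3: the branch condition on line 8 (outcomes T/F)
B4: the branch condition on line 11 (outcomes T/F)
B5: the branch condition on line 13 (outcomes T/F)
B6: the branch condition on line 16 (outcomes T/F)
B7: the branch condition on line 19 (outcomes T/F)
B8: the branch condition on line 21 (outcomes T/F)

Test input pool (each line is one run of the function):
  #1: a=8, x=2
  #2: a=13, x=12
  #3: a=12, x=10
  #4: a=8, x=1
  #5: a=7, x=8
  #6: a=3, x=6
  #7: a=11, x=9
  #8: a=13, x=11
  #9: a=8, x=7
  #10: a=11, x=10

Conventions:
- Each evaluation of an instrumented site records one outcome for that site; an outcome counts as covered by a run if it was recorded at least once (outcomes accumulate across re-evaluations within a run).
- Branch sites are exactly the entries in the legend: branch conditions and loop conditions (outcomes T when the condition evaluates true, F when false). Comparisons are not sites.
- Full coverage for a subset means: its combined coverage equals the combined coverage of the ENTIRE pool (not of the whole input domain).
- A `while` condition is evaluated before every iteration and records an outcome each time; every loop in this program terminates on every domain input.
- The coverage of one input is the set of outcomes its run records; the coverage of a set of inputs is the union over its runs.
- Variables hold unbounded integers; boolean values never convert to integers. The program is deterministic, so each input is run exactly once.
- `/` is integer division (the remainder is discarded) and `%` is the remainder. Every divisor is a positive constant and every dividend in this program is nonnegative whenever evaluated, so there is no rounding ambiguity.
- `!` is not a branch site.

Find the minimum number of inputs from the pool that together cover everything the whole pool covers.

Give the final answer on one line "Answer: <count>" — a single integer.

#1 (a=8, x=2) -> B1->T, B1->T, B1->F, B2->T, B4->T, B5->T, B7->F, B8->T; covered: B1=T, B1=F, B2=T, B4=T, B5=T, B7=F, B8=T
#2 (a=13, x=12) -> B1->F, B2->T, B4->T, B5->F, B7->F, B8->F; covered: B1=F, B2=T, B4=T, B5=F, B7=F, B8=F
#3 (a=12, x=10) -> B1->F, B2->T, B4->T, B5->T, B7->F, B8->F; covered: B1=F, B2=T, B4=T, B5=T, B7=F, B8=F
#4 (a=8, x=1) -> B1->T, B1->T, B1->F, B2->F, B3->F, B4->T, B5->T, B7->F, B8->T; covered: B1=T, B1=F, B2=F, B3=F, B4=T, B5=T, B7=F, B8=T
#5 (a=7, x=8) -> B1->T, B1->T, B1->F, B2->T, B4->T, B5->T, B7->F, B8->T; covered: B1=T, B1=F, B2=T, B4=T, B5=T, B7=F, B8=T
#6 (a=3, x=6) -> B1->T, B1->T, B1->T, B1->T, B1->T, B1->F, B2->F, B3->F, B4->T, B5->T, B7->F, B8->T; covered: B1=T, B1=F, B2=F, B3=F, B4=T, B5=T, B7=F, B8=T
#7 (a=11, x=9) -> B1->F, B2->T, B4->T, B5->T, B7->F, B8->F; covered: B1=F, B2=T, B4=T, B5=T, B7=F, B8=F
#8 (a=13, x=11) -> B1->F, B2->T, B4->T, B5->T, B7->F, B8->F; covered: B1=F, B2=T, B4=T, B5=T, B7=F, B8=F
#9 (a=8, x=7) -> B1->T, B1->T, B1->F, B2->T, B4->T, B5->T, B7->F, B8->T; covered: B1=T, B1=F, B2=T, B4=T, B5=T, B7=F, B8=T
#10 (a=11, x=10) -> B1->F, B2->T, B4->T, B5->T, B7->F, B8->F; covered: B1=F, B2=T, B4=T, B5=T, B7=F, B8=F
union over all inputs: B1=T, B1=F, B2=T, B2=F, B3=F, B4=T, B5=T, B5=F, B7=F, B8=T, B8=F (11 outcomes)
size 1 is not enough: best union over all size-1 subsets is 8/11
inputs {2, 4} (size 2) cover everything; no size-2 subset with a lexicographically smaller index list covers all 11

Answer: 2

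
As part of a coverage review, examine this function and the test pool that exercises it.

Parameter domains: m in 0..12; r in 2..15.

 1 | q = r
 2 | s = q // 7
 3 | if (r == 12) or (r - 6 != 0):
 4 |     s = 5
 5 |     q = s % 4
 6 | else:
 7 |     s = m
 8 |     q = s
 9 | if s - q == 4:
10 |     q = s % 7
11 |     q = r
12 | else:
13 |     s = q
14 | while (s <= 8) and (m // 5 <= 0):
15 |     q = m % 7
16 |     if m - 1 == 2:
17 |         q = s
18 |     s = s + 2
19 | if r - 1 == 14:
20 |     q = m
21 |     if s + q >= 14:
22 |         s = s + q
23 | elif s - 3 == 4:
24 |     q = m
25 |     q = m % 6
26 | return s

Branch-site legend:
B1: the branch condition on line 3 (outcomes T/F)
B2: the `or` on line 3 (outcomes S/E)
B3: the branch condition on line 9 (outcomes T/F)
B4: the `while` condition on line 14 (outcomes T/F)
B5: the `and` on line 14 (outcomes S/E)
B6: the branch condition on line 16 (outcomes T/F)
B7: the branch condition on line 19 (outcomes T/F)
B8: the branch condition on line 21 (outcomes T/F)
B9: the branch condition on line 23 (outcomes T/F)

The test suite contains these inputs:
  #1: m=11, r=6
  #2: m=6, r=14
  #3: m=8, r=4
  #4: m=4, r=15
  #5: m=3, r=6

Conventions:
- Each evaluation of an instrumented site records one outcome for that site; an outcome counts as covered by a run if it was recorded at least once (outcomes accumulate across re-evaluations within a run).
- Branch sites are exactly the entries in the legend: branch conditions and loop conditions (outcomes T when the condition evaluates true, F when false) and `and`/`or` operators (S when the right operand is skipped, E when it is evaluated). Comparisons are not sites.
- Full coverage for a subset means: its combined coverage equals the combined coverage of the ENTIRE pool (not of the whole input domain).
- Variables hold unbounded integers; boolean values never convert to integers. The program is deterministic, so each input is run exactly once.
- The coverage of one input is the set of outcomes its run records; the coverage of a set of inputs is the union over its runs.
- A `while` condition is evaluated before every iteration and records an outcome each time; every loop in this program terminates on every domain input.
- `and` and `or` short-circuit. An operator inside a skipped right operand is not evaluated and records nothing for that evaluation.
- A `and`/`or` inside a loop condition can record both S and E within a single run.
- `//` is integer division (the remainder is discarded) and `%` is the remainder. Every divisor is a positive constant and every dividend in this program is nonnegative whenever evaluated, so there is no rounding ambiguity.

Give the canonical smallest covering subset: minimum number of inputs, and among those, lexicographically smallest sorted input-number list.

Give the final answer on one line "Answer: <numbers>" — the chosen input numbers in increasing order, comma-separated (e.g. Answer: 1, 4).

input #1 (m=11, r=6): covers B1=F, B2=E, B3=F, B4=F, B5=S, B7=F, B9=F
input #2 (m=6, r=14): covers B1=T, B2=E, B3=T, B4=F, B5=E, B7=F, B9=F
input #3 (m=8, r=4): covers B1=T, B2=E, B3=T, B4=F, B5=E, B7=F, B9=F
input #4 (m=4, r=15): covers B1=T, B2=E, B3=T, B4=T, B4=F, B5=S, B5=E, B6=F, B7=T, B8=F
input #5 (m=3, r=6): covers B1=F, B2=E, B3=F, B4=T, B4=F, B5=S, B5=E, B6=T, B7=F, B9=F
union over all inputs: B1=T, B1=F, B2=E, B3=T, B3=F, B4=T, B4=F, B5=S, B5=E, B6=T, B6=F, B7=T, B7=F, B8=F, B9=F (15 outcomes)
size 1 is not enough: best union over all size-1 subsets is 10/15
the canonical winner is {4, 5}: size 2, full 15-outcome coverage, earliest index list among size-2 covers

Answer: 4, 5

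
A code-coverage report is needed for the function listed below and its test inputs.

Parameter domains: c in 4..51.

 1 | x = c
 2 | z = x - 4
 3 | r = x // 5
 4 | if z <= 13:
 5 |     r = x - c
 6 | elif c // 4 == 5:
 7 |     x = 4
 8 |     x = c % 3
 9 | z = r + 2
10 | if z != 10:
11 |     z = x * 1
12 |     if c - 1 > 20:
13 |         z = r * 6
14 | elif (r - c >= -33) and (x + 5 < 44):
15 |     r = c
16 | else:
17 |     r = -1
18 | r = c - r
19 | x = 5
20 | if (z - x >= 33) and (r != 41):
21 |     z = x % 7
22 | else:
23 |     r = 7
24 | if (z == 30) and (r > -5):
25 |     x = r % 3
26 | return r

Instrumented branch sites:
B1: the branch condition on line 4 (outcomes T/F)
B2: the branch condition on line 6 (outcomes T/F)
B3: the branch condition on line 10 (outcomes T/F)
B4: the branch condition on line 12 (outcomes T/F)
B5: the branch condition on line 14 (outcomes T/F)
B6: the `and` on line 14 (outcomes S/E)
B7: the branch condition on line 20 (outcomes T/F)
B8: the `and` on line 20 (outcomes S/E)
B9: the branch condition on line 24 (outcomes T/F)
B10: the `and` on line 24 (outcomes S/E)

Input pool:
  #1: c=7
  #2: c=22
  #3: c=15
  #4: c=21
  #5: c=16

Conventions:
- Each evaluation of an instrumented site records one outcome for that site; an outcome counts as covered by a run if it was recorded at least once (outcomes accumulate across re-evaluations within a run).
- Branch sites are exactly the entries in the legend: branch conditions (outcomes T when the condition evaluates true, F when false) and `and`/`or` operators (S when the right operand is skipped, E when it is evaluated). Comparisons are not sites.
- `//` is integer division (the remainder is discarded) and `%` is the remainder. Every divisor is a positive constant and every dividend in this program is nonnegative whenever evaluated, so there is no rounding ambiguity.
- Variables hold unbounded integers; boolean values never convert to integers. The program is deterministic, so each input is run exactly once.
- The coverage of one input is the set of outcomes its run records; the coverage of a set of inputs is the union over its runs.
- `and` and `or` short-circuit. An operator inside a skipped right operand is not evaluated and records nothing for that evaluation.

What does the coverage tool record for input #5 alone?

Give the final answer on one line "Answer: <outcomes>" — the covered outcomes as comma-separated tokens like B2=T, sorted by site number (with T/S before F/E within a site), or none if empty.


Running input #5 (c=16), event by event:
  B1->T, B3->T, B4->F, B8->S, B7->F, B10->S, B9->F
collecting distinct outcomes: B1=T, B3=T, B4=F, B7=F, B8=S, B9=F, B10=S
Answer: B1=T, B3=T, B4=F, B7=F, B8=S, B9=F, B10=S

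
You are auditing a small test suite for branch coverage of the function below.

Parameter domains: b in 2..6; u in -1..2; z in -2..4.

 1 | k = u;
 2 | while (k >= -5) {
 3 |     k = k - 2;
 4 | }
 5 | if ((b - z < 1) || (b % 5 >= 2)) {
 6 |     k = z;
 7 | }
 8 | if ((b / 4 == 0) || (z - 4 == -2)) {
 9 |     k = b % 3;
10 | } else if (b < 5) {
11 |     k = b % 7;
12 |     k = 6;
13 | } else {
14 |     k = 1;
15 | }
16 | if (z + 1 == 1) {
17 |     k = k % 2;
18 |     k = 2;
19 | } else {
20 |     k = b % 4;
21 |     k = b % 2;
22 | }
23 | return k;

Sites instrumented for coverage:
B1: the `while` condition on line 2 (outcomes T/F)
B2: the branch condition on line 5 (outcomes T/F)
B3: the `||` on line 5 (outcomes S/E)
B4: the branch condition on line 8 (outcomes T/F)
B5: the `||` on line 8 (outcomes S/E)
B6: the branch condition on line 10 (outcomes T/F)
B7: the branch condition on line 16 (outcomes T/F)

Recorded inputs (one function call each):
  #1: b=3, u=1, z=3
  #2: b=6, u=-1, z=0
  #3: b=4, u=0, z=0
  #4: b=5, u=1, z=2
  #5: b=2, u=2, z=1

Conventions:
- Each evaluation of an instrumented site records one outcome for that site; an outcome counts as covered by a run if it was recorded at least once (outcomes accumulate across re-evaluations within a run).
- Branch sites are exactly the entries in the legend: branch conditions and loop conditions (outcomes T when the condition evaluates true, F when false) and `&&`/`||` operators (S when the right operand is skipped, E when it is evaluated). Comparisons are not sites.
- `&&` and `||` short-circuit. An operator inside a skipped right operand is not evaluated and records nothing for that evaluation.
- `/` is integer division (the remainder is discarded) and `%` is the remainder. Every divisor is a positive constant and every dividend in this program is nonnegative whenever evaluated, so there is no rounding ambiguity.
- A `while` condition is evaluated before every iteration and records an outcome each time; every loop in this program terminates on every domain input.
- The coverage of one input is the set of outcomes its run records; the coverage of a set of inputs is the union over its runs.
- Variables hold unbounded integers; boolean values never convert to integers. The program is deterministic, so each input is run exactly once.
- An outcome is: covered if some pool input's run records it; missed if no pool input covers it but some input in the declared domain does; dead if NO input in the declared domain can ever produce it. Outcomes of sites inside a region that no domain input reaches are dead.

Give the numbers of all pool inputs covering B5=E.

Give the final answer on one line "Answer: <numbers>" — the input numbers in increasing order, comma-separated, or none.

input #1 (b=3, u=1, z=3): misses B5=E
input #2 (b=6, u=-1, z=0): covers B5=E
input #3 (b=4, u=0, z=0): covers B5=E
input #4 (b=5, u=1, z=2): covers B5=E
input #5 (b=2, u=2, z=1): misses B5=E

Answer: 2, 3, 4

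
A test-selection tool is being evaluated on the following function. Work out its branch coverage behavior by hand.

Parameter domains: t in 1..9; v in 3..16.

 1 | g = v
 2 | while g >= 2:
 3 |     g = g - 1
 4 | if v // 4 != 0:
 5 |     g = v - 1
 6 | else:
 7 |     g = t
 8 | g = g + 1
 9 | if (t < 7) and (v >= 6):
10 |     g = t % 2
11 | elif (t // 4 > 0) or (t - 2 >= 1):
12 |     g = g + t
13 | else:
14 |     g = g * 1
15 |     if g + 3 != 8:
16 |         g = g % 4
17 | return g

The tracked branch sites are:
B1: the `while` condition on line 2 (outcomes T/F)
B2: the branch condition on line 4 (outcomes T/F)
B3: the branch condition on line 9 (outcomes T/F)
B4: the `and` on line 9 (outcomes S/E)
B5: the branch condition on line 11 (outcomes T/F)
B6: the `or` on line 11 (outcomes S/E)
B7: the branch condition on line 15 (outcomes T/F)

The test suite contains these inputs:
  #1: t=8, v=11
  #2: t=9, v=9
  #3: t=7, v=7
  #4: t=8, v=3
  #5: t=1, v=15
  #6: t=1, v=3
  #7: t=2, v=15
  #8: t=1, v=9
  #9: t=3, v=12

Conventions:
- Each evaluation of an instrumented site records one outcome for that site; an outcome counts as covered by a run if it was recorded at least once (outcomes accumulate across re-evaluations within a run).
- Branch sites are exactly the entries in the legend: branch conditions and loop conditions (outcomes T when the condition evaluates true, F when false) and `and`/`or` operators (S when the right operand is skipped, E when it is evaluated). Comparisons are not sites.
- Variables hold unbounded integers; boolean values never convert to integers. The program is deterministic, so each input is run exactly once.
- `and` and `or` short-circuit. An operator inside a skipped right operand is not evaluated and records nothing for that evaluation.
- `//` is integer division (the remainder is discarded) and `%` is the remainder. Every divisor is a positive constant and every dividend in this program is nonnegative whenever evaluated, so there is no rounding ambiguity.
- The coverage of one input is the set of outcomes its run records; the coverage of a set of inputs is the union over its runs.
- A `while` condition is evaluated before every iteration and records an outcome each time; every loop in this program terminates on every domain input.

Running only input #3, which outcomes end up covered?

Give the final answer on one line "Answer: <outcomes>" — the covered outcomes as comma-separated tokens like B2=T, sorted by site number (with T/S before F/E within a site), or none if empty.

Event log for input #3 (t=7, v=7):
  B1->T, B1->T, B1->T, B1->T, B1->T, B1->T, B1->F, B2->T, B4->S, B3->F
  B6->S, B5->T
deduplicating events, the covered set is: B1=T, B1=F, B2=T, B3=F, B4=S, B5=T, B6=S

Answer: B1=T, B1=F, B2=T, B3=F, B4=S, B5=T, B6=S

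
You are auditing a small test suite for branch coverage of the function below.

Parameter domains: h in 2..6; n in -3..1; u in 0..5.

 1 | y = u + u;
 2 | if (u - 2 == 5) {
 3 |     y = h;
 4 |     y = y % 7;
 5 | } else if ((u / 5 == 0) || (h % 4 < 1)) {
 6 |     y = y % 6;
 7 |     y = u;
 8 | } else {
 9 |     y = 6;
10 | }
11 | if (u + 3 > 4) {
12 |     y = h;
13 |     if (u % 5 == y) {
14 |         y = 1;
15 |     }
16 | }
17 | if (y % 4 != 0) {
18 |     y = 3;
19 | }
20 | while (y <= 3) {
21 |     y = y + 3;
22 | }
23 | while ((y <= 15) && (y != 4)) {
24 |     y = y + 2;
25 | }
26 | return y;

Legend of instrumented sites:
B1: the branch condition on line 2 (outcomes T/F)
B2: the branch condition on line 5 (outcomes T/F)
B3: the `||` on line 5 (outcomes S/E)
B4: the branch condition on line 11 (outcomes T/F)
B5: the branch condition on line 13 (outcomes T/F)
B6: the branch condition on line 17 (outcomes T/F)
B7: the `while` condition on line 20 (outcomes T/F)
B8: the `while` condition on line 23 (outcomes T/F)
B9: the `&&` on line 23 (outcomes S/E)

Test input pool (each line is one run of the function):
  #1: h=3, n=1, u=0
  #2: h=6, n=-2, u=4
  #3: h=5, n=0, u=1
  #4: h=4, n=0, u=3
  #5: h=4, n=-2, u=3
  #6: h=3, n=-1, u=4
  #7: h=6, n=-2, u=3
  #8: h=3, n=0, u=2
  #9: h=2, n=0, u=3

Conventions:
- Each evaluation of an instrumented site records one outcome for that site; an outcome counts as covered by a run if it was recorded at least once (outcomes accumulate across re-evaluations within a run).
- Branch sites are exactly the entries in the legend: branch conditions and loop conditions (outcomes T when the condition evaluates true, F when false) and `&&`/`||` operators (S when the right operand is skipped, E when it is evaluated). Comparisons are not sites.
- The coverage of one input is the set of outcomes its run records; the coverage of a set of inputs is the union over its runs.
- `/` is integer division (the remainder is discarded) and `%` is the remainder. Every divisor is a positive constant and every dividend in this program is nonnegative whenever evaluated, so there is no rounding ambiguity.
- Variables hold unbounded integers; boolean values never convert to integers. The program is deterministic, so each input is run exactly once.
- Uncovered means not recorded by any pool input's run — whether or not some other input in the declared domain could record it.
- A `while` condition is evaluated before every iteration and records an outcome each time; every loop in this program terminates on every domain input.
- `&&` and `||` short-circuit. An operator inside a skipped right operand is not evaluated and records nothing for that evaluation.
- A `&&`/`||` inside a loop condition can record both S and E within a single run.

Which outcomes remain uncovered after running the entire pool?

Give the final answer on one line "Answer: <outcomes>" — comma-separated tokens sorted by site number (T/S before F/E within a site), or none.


#1 (h=3, n=1, u=0) -> B1->F, B3->S, B2->T, B4->F, B6->F, B7->T, B7->T, B7->F, B9->E, B8->T, B9->E, B8->T, B9->E, B8->T, ...; covered: B1=F, B2=T, B3=S, B4=F, B6=F, B7=T, B7=F, B8=T, B8=F, B9=S, B9=E
#2 (h=6, n=-2, u=4) -> B1->F, B3->S, B2->T, B4->T, B5->F, B6->T, B7->T, B7->F, B9->E, B8->T, B9->E, B8->T, B9->E, B8->T, ...; covered: B1=F, B2=T, B3=S, B4=T, B5=F, B6=T, B7=T, B7=F, B8=T, B8=F, B9=S, B9=E
#3 (h=5, n=0, u=1) -> B1->F, B3->S, B2->T, B4->F, B6->T, B7->T, B7->F, B9->E, B8->T, B9->E, B8->T, B9->E, B8->T, B9->E, ...; covered: B1=F, B2=T, B3=S, B4=F, B6=T, B7=T, B7=F, B8=T, B8=F, B9=S, B9=E
#4 (h=4, n=0, u=3) -> B1->F, B3->S, B2->T, B4->T, B5->F, B6->F, B7->F, B9->E, B8->F; covered: B1=F, B2=T, B3=S, B4=T, B5=F, B6=F, B7=F, B8=F, B9=E
#5 (h=4, n=-2, u=3) -> B1->F, B3->S, B2->T, B4->T, B5->F, B6->F, B7->F, B9->E, B8->F; covered: B1=F, B2=T, B3=S, B4=T, B5=F, B6=F, B7=F, B8=F, B9=E
#6 (h=3, n=-1, u=4) -> B1->F, B3->S, B2->T, B4->T, B5->F, B6->T, B7->T, B7->F, B9->E, B8->T, B9->E, B8->T, B9->E, B8->T, ...; covered: B1=F, B2=T, B3=S, B4=T, B5=F, B6=T, B7=T, B7=F, B8=T, B8=F, B9=S, B9=E
#7 (h=6, n=-2, u=3) -> B1->F, B3->S, B2->T, B4->T, B5->F, B6->T, B7->T, B7->F, B9->E, B8->T, B9->E, B8->T, B9->E, B8->T, ...; covered: B1=F, B2=T, B3=S, B4=T, B5=F, B6=T, B7=T, B7=F, B8=T, B8=F, B9=S, B9=E
#8 (h=3, n=0, u=2) -> B1->F, B3->S, B2->T, B4->T, B5->F, B6->T, B7->T, B7->F, B9->E, B8->T, B9->E, B8->T, B9->E, B8->T, ...; covered: B1=F, B2=T, B3=S, B4=T, B5=F, B6=T, B7=T, B7=F, B8=T, B8=F, B9=S, B9=E
#9 (h=2, n=0, u=3) -> B1->F, B3->S, B2->T, B4->T, B5->F, B6->T, B7->T, B7->F, B9->E, B8->T, B9->E, B8->T, B9->E, B8->T, ...; covered: B1=F, B2=T, B3=S, B4=T, B5=F, B6=T, B7=T, B7=F, B8=T, B8=F, B9=S, B9=E
union over the pool: B1=F, B2=T, B3=S, B4=T, B4=F, B5=F, B6=T, B6=F, B7=T, B7=F, B8=T, B8=F, B9=S, B9=E
uncovered (4 of 18): B1=T, B2=F, B3=E, B5=T
Answer: B1=T, B2=F, B3=E, B5=T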